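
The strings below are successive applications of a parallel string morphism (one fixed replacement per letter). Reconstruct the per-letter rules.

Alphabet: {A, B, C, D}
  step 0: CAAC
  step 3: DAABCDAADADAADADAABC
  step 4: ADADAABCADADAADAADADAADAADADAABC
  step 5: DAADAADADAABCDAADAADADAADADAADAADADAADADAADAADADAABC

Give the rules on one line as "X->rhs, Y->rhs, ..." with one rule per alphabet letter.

A->DA, B->A, C->BC, D->A

  step 4 ⇒ step 5: ADADAABCADADAADAADADAADAADADAABC ⇒ DA·A·DA·A·DA·DA·A·BC·DA·A·DA·A·DA·DA·A·DA·DA·A·DA·A·DA·DA·A·DA·DA·A·DA·A·DA·DA·A·BC
    A ↦ DA
    B ↦ A
    C ↦ BC
    D ↦ A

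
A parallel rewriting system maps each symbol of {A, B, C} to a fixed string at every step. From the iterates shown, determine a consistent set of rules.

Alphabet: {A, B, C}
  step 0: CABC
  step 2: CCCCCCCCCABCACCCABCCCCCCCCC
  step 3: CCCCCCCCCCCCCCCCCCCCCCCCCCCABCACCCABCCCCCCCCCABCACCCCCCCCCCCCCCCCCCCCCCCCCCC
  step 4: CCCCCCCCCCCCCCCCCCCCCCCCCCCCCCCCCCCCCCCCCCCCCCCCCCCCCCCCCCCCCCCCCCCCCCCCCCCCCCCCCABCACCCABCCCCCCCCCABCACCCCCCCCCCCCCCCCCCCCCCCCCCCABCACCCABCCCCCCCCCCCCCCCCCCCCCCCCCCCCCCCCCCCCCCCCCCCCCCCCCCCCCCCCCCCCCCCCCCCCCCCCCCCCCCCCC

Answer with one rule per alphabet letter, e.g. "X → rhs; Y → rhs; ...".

A->AB, B->CA, C->CCC

  step 3 ⇒ step 4: CCCCCCCCCCCCCCCCCCCCCCCCCCCABCACCCABCCCCCCCCCABCACCCCCCCCCCCCCCCCCCCCCCCCCCC ⇒ CCC·CCC·CCC·CCC·CCC·CCC·CCC·CCC·CCC·CCC·CCC·CCC·CCC·CCC·CCC·CCC·CCC·CCC·CCC·CCC·CCC·CCC·CCC·CCC·CCC·CCC·CCC·AB·CA·CCC·AB·CCC·CCC·CCC·AB·CA·CCC·CCC·CCC·CCC·CCC·CCC·CCC·CCC·CCC·AB·CA·CCC·AB·CCC·CCC·CCC·CCC·CCC·CCC·CCC·CCC·CCC·CCC·CCC·CCC·CCC·CCC·CCC·CCC·CCC·CCC·CCC·CCC·CCC·CCC·CCC·CCC·CCC·CCC·CCC
    A ↦ AB
    B ↦ CA
    C ↦ CCC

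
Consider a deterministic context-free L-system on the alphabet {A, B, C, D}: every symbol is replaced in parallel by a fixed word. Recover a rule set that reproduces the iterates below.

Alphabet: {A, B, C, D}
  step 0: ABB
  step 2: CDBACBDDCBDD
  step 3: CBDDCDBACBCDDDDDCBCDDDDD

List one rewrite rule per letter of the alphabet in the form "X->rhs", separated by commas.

  step 2 ⇒ step 3: CDBACBDDCBDD ⇒ CB·DD·CD·BA·CB·CD·DD·DD·CB·CD·DD·DD
    A ↦ BA
    B ↦ CD
    C ↦ CB
    D ↦ DD

A->BA, B->CD, C->CB, D->DD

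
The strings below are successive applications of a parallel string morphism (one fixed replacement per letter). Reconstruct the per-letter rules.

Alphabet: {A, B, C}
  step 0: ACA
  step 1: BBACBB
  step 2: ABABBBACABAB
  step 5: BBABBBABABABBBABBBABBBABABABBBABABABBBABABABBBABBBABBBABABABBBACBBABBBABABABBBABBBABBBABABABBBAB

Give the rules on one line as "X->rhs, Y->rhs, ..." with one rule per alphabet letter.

A->BB, B->AB, C->AC

  step 1 ⇒ step 2: BBACBB ⇒ AB·AB·BB·AC·AB·AB
    A ↦ BB
    B ↦ AB
    C ↦ AC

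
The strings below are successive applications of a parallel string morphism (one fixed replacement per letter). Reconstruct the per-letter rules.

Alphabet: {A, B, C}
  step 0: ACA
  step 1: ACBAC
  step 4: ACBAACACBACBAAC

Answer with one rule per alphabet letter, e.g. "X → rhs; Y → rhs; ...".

A->AC, B->A, C->B

  step 0 ⇒ step 1: ACA ⇒ AC·B·AC
    A ↦ AC
    C ↦ B
    B ↦ A  (constrained at step 1)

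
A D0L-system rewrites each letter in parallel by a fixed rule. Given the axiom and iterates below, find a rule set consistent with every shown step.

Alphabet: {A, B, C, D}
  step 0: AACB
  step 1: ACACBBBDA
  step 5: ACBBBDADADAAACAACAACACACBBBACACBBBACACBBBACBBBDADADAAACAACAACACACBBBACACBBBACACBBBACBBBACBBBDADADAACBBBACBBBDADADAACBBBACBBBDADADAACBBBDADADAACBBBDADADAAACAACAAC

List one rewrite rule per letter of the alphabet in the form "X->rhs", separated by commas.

  step 0 ⇒ step 1: AACB ⇒ AC·AC·BBB·DA
    A ↦ AC
    B ↦ DA
    C ↦ BBB
    D ↦ A  (constrained at step 1)

A->AC, B->DA, C->BBB, D->A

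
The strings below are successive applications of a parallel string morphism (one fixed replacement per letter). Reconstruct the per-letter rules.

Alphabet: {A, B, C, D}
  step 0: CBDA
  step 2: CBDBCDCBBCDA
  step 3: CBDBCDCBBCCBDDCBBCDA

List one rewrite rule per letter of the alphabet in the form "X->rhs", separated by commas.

  step 2 ⇒ step 3: CBDBCDCBBCDA ⇒ CB·D·BC·D·CB·BC·CB·D·D·CB·BC·DA
    A ↦ DA
    B ↦ D
    C ↦ CB
    D ↦ BC

A->DA, B->D, C->CB, D->BC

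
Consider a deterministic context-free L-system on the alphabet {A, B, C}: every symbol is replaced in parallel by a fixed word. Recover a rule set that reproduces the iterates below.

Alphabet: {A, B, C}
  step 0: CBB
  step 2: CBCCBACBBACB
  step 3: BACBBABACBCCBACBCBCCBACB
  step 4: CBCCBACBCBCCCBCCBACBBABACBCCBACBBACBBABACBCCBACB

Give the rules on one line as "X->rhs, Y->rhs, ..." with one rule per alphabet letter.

A->CC, B->CB, C->BA

  step 3 ⇒ step 4: BACBBABACBCCBACBCBCCBACB ⇒ CB·CC·BA·CB·CB·CC·CB·CC·BA·CB·BA·BA·CB·CC·BA·CB·BA·CB·BA·BA·CB·CC·BA·CB
    A ↦ CC
    B ↦ CB
    C ↦ BA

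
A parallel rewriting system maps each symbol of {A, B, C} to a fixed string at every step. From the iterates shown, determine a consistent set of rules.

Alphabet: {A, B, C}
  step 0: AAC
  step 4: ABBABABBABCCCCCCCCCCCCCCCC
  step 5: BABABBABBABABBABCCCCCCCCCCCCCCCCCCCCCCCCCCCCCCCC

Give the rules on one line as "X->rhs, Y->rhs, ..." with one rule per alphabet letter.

A->B, B->AB, C->CC

  step 4 ⇒ step 5: ABBABABBABCCCCCCCCCCCCCCCC ⇒ B·AB·AB·B·AB·B·AB·AB·B·AB·CC·CC·CC·CC·CC·CC·CC·CC·CC·CC·CC·CC·CC·CC·CC·CC
    A ↦ B
    B ↦ AB
    C ↦ CC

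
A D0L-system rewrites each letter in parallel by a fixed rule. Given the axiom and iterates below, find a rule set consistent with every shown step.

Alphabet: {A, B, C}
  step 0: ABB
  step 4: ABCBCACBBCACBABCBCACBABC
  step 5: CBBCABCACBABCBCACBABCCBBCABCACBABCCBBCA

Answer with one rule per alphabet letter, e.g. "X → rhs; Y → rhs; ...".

  step 4 ⇒ step 5: ABCBCACBBCACBABCBCACBABC ⇒ CB·BC·A·BC·A·CB·A·BC·BC·A·CB·A·BC·CB·BC·A·BC·A·CB·A·BC·CB·BC·A
    A ↦ CB
    B ↦ BC
    C ↦ A

A->CB, B->BC, C->A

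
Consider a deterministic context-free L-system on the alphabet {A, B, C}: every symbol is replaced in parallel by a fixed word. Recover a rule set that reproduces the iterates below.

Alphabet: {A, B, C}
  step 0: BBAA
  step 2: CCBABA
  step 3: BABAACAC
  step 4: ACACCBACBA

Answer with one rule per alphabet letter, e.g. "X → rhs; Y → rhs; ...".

A->C, B->A, C->BA

  step 3 ⇒ step 4: BABAACAC ⇒ A·C·A·C·C·BA·C·BA
    A ↦ C
    B ↦ A
    C ↦ BA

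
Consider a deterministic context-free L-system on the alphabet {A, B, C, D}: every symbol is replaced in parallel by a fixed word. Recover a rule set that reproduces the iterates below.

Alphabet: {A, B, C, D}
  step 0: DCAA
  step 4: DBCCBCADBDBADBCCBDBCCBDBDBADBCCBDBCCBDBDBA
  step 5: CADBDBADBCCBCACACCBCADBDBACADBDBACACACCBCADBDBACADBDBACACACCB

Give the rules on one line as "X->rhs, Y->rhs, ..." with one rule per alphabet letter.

A->CCB, B->A, C->DB, D->C

  step 4 ⇒ step 5: DBCCBCADBDBADBCCBDBCCBDBDBADBCCBDBCCBDBDBA ⇒ C·A·DB·DB·A·DB·CCB·C·A·C·A·CCB·C·A·DB·DB·A·C·A·DB·DB·A·C·A·C·A·CCB·C·A·DB·DB·A·C·A·DB·DB·A·C·A·C·A·CCB
    A ↦ CCB
    B ↦ A
    C ↦ DB
    D ↦ C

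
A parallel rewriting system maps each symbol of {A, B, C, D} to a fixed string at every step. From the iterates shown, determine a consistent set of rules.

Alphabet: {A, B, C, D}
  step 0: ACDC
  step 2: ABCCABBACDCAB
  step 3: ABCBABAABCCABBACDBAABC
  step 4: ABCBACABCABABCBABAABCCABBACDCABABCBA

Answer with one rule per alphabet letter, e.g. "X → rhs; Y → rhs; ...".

A->AB, B->C, C->BA, D->CD

  step 3 ⇒ step 4: ABCBABAABCCABBACDBAABC ⇒ AB·C·BA·C·AB·C·AB·AB·C·BA·BA·AB·C·C·AB·BA·CD·C·AB·AB·C·BA
    A ↦ AB
    B ↦ C
    C ↦ BA
    D ↦ CD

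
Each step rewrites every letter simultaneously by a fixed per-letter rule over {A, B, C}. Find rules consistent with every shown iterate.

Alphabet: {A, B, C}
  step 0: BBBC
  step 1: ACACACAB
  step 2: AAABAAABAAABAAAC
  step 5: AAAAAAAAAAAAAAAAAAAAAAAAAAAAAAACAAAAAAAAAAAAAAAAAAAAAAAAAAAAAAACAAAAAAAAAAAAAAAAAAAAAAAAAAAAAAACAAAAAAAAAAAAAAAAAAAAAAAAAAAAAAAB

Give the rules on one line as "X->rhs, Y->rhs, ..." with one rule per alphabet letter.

A->AA, B->AC, C->AB

  step 1 ⇒ step 2: ACACACAB ⇒ AA·AB·AA·AB·AA·AB·AA·AC
    A ↦ AA
    B ↦ AC
    C ↦ AB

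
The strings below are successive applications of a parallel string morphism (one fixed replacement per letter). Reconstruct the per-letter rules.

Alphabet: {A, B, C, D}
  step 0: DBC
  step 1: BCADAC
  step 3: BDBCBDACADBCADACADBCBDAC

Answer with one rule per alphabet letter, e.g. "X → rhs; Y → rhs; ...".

  step 0 ⇒ step 1: DBC ⇒ BC·AD·AC
    B ↦ AD
    C ↦ AC
    D ↦ BC
    A ↦ BD  (constrained at step 1)

A->BD, B->AD, C->AC, D->BC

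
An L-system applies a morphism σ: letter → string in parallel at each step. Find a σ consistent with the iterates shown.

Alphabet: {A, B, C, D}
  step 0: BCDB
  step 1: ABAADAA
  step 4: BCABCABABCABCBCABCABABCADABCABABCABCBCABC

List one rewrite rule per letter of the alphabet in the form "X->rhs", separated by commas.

A->BC, B->A, C->BA, D->ADA

  step 0 ⇒ step 1: BCDB ⇒ A·BA·ADA·A
    B ↦ A
    C ↦ BA
    D ↦ ADA
    A ↦ BC  (constrained at step 1)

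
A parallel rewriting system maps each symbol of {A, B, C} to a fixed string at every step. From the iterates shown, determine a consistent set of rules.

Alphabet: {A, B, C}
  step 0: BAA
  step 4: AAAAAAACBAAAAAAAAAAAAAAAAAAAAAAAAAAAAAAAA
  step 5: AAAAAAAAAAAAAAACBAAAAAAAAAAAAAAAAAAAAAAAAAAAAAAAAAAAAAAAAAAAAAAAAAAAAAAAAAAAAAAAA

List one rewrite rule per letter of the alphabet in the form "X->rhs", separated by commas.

  step 4 ⇒ step 5: AAAAAAACBAAAAAAAAAAAAAAAAAAAAAAAAAAAAAAAA ⇒ AA·AA·AA·AA·AA·AA·AA·A·CB·AA·AA·AA·AA·AA·AA·AA·AA·AA·AA·AA·AA·AA·AA·AA·AA·AA·AA·AA·AA·AA·AA·AA·AA·AA·AA·AA·AA·AA·AA·AA·AA
    A ↦ AA
    B ↦ CB
    C ↦ A

A->AA, B->CB, C->A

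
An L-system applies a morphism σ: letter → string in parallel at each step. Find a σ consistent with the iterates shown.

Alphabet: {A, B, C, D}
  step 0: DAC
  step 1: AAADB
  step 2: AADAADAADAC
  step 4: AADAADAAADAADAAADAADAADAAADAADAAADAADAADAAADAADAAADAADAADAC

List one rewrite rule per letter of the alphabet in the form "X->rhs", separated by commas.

  step 1 ⇒ step 2: AAADB ⇒ AAD·AAD·AAD·A·C
    A ↦ AAD
    B ↦ C
    D ↦ A
  step 0 ⇒ step 1: DAC ⇒ A·AAD·B
    C ↦ B

A->AAD, B->C, C->B, D->A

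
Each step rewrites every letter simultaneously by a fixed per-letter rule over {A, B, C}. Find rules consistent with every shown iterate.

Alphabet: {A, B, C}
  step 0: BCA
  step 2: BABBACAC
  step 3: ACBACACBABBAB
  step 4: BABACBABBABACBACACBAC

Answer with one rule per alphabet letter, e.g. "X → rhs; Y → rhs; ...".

  step 3 ⇒ step 4: ACBACACBABBAB ⇒ B·AB·AC·B·AB·B·AB·AC·B·AC·AC·B·AC
    A ↦ B
    B ↦ AC
    C ↦ AB

A->B, B->AC, C->AB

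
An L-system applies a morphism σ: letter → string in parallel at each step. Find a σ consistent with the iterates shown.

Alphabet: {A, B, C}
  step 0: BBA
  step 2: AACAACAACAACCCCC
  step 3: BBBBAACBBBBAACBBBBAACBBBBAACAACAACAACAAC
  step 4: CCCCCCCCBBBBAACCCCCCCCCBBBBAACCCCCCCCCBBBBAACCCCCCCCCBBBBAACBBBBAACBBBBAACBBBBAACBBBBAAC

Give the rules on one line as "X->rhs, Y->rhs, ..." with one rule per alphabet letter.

A->BB, B->CC, C->AAC

  step 3 ⇒ step 4: BBBBAACBBBBAACBBBBAACBBBBAACAACAACAACAAC ⇒ CC·CC·CC·CC·BB·BB·AAC·CC·CC·CC·CC·BB·BB·AAC·CC·CC·CC·CC·BB·BB·AAC·CC·CC·CC·CC·BB·BB·AAC·BB·BB·AAC·BB·BB·AAC·BB·BB·AAC·BB·BB·AAC
    A ↦ BB
    B ↦ CC
    C ↦ AAC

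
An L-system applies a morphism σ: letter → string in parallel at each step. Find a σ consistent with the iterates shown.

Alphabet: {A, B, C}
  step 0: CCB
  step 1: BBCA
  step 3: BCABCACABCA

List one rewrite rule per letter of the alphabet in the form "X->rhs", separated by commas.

  step 0 ⇒ step 1: CCB ⇒ B·B·CA
    B ↦ CA
    C ↦ B
    A ↦ CA  (constrained at step 1)

A->CA, B->CA, C->B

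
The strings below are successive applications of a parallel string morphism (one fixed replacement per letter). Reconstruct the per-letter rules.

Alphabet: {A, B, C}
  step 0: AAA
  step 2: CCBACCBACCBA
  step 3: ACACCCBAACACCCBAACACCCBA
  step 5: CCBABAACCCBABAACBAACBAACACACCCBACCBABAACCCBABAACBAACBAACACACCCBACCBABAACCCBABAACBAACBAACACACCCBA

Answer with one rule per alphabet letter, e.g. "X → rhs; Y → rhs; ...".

A->BA, B->CC, C->AC

  step 2 ⇒ step 3: CCBACCBACCBA ⇒ AC·AC·CC·BA·AC·AC·CC·BA·AC·AC·CC·BA
    A ↦ BA
    B ↦ CC
    C ↦ AC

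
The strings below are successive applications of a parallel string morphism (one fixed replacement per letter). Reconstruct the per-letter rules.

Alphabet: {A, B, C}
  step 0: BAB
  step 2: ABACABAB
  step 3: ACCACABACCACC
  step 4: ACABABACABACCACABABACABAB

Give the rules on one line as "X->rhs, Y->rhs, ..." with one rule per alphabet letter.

  step 3 ⇒ step 4: ACCACABACCACC ⇒ AC·AB·AB·AC·AB·AC·C·AC·AB·AB·AC·AB·AB
    A ↦ AC
    B ↦ C
    C ↦ AB

A->AC, B->C, C->AB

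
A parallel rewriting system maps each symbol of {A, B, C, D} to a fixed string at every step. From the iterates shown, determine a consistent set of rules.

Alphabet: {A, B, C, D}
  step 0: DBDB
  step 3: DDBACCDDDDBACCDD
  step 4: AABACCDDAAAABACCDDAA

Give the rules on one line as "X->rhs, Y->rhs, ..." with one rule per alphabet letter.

  step 3 ⇒ step 4: DDBACCDDDDBACCDD ⇒ A·A·BA·CC·D·D·A·A·A·A·BA·CC·D·D·A·A
    A ↦ CC
    B ↦ BA
    C ↦ D
    D ↦ A

A->CC, B->BA, C->D, D->A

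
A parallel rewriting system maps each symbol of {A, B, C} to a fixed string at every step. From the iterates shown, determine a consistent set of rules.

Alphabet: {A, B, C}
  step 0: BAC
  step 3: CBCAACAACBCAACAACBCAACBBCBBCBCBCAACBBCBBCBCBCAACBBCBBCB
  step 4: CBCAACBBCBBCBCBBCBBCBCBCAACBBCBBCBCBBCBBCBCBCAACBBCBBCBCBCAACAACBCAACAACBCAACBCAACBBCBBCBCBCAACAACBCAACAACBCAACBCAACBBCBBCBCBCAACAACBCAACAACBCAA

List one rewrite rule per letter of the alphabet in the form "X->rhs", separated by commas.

A->BCB, B->CAA, C->CB

  step 3 ⇒ step 4: CBCAACAACBCAACAACBCAACBBCBBCBCBCAACBBCBBCBCBCAACBBCBBCB ⇒ CB·CAA·CB·BCB·BCB·CB·BCB·BCB·CB·CAA·CB·BCB·BCB·CB·BCB·BCB·CB·CAA·CB·BCB·BCB·CB·CAA·CAA·CB·CAA·CAA·CB·CAA·CB·CAA·CB·BCB·BCB·CB·CAA·CAA·CB·CAA·CAA·CB·CAA·CB·CAA·CB·BCB·BCB·CB·CAA·CAA·CB·CAA·CAA·CB·CAA
    A ↦ BCB
    B ↦ CAA
    C ↦ CB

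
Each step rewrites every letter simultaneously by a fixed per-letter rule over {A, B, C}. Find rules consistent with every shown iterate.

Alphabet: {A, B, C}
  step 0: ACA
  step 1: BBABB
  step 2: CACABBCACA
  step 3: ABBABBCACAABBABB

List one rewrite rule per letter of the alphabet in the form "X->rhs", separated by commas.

A->BB, B->CA, C->A

  step 2 ⇒ step 3: CACABBCACA ⇒ A·BB·A·BB·CA·CA·A·BB·A·BB
    A ↦ BB
    B ↦ CA
    C ↦ A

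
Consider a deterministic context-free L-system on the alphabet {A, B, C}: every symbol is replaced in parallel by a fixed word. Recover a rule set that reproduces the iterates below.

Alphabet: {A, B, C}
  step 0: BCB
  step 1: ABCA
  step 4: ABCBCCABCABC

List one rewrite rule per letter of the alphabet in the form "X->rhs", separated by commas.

  step 0 ⇒ step 1: BCB ⇒ A·BC·A
    B ↦ A
    C ↦ BC
    A ↦ C  (constrained at step 1)

A->C, B->A, C->BC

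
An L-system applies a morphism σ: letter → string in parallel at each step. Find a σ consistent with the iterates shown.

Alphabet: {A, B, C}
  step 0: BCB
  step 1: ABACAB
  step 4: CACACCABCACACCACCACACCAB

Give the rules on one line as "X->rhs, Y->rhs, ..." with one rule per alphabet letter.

A->C, B->AB, C->AC

  step 0 ⇒ step 1: BCB ⇒ AB·AC·AB
    B ↦ AB
    C ↦ AC
    A ↦ C  (constrained at step 1)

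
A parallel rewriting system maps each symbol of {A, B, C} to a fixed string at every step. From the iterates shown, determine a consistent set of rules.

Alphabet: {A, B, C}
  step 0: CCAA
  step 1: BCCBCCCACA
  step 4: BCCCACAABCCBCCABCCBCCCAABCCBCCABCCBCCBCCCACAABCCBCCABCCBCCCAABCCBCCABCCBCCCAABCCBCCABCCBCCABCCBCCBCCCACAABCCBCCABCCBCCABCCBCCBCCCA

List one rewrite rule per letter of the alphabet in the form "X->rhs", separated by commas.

  step 0 ⇒ step 1: CCAA ⇒ BCC·BCC·CA·CA
    A ↦ CA
    C ↦ BCC
    B ↦ A  (constrained at step 1)

A->CA, B->A, C->BCC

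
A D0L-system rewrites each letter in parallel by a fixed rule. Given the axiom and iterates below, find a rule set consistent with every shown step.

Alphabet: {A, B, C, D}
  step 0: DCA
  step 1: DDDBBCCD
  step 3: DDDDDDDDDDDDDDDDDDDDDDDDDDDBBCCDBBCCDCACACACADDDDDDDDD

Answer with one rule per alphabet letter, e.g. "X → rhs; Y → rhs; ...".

  step 0 ⇒ step 1: DCA ⇒ DDD·BB·CCD
    A ↦ CCD
    C ↦ BB
    D ↦ DDD
    B ↦ CA  (constrained at step 1)

A->CCD, B->CA, C->BB, D->DDD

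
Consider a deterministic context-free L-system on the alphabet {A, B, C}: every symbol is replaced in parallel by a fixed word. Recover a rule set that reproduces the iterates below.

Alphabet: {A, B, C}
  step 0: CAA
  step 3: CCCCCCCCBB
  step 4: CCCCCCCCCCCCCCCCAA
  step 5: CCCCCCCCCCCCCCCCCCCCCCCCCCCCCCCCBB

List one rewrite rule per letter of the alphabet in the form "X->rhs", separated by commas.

  step 4 ⇒ step 5: CCCCCCCCCCCCCCCCAA ⇒ CC·CC·CC·CC·CC·CC·CC·CC·CC·CC·CC·CC·CC·CC·CC·CC·B·B
    A ↦ B
    C ↦ CC
  step 3 ⇒ step 4: CCCCCCCCBB ⇒ CC·CC·CC·CC·CC·CC·CC·CC·A·A
    B ↦ A

A->B, B->A, C->CC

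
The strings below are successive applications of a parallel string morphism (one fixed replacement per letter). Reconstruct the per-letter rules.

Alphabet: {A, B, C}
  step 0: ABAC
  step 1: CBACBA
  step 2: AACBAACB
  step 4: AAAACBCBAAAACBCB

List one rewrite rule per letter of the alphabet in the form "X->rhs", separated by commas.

  step 1 ⇒ step 2: CBACBA ⇒ A·A·CB·A·A·CB
    A ↦ CB
    B ↦ A
    C ↦ A

A->CB, B->A, C->A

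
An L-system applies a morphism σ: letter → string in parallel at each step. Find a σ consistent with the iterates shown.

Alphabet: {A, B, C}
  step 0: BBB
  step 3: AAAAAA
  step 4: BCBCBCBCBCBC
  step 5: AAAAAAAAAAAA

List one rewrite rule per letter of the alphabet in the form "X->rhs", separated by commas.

A->BC, B->A, C->A

  step 4 ⇒ step 5: BCBCBCBCBCBC ⇒ A·A·A·A·A·A·A·A·A·A·A·A
    B ↦ A
    C ↦ A
  step 3 ⇒ step 4: AAAAAA ⇒ BC·BC·BC·BC·BC·BC
    A ↦ BC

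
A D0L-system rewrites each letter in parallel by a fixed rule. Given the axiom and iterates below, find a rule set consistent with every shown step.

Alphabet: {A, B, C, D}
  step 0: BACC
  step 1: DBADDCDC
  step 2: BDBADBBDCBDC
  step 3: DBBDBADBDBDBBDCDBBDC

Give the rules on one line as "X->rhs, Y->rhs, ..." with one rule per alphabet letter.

  step 2 ⇒ step 3: BDBADBBDCBDC ⇒ DB·B·DB·AD·B·DB·DB·B·DC·DB·B·DC
    A ↦ AD
    B ↦ DB
    C ↦ DC
    D ↦ B

A->AD, B->DB, C->DC, D->B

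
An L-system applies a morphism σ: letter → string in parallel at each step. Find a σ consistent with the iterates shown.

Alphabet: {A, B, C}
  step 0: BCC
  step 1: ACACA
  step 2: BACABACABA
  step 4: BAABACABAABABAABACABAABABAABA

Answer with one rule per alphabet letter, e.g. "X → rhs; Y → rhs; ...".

A->BA, B->A, C->CA

  step 1 ⇒ step 2: ACACA ⇒ BA·CA·BA·CA·BA
    A ↦ BA
    C ↦ CA
  step 0 ⇒ step 1: BCC ⇒ A·CA·CA
    B ↦ A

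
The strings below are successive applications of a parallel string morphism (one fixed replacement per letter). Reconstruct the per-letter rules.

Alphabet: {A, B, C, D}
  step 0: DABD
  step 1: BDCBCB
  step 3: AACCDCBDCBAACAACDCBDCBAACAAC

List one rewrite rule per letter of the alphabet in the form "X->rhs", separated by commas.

  step 0 ⇒ step 1: DABD ⇒ B·DCB·C·B
    A ↦ DCB
    B ↦ C
    D ↦ B
    C ↦ AAC  (constrained at step 1)

A->DCB, B->C, C->AAC, D->B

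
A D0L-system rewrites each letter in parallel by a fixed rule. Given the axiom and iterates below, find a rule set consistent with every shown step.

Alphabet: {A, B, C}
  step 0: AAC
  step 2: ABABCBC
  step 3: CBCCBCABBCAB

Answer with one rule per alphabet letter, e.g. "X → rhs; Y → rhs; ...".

A->C, B->BC, C->AB

  step 2 ⇒ step 3: ABABCBC ⇒ C·BC·C·BC·AB·BC·AB
    A ↦ C
    B ↦ BC
    C ↦ AB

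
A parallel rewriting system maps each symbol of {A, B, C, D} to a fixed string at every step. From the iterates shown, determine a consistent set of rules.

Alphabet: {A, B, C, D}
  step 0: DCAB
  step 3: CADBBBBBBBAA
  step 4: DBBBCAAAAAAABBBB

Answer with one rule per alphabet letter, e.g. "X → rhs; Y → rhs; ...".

  step 3 ⇒ step 4: CADBBBBBBBAA ⇒ DB·BB·C·A·A·A·A·A·A·A·BB·BB
    A ↦ BB
    B ↦ A
    C ↦ DB
    D ↦ C

A->BB, B->A, C->DB, D->C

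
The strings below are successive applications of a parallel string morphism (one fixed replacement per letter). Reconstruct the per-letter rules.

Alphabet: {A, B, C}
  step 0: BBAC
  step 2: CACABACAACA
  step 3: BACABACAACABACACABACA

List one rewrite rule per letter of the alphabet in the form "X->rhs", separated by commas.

  step 2 ⇒ step 3: CACABACAACA ⇒ BA·CA·BA·CA·A·CA·BA·CA·CA·BA·CA
    A ↦ CA
    B ↦ A
    C ↦ BA

A->CA, B->A, C->BA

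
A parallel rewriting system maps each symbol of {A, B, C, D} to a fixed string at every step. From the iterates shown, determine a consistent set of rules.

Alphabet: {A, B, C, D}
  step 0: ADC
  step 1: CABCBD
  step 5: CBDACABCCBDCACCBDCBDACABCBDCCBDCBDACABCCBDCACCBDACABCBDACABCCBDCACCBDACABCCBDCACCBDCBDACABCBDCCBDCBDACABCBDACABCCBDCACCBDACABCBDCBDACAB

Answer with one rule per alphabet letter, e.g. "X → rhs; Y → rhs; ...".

  step 0 ⇒ step 1: ADC ⇒ C·AB·CBD
    A ↦ C
    C ↦ CBD
    D ↦ AB
    B ↦ AC  (constrained at step 1)

A->C, B->AC, C->CBD, D->AB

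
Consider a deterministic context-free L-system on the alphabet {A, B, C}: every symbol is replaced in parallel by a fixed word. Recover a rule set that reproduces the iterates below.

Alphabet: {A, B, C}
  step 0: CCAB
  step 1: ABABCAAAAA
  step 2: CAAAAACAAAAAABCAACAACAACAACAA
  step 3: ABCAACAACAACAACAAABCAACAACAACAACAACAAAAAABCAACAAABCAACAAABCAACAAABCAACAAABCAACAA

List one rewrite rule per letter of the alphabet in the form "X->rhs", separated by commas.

A->CAA, B->AAA, C->AB

  step 2 ⇒ step 3: CAAAAACAAAAAABCAACAACAACAACAA ⇒ AB·CAA·CAA·CAA·CAA·CAA·AB·CAA·CAA·CAA·CAA·CAA·CAA·AAA·AB·CAA·CAA·AB·CAA·CAA·AB·CAA·CAA·AB·CAA·CAA·AB·CAA·CAA
    A ↦ CAA
    B ↦ AAA
    C ↦ AB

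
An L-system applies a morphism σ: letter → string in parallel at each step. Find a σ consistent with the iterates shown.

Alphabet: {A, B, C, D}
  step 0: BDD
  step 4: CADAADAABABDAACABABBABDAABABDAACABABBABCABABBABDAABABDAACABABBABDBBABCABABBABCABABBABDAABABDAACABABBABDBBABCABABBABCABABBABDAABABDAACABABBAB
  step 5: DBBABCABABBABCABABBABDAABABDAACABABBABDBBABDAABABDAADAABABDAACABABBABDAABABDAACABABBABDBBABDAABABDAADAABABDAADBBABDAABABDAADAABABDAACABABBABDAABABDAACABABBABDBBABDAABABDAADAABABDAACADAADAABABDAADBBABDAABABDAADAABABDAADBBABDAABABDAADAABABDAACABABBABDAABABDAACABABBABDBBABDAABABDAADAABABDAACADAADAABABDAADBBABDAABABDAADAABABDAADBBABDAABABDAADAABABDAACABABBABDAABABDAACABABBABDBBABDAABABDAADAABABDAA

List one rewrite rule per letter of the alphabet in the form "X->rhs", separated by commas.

  step 4 ⇒ step 5: CADAADAABABDAACABABBABDAABABDAACABABBABCABABBABDAABABDAACABABBABDBBABCABABBABCABABBABDAABABDAACABABBABDBBABCABABBABCABABBABDAABABDAACABABBAB ⇒ DB·BAB·CA·BAB·BAB·CA·BAB·BAB·DAA·BAB·DAA·CA·BAB·BAB·DB·BAB·DAA·BAB·DAA·DAA·BAB·DAA·CA·BAB·BAB·DAA·BAB·DAA·CA·BAB·BAB·DB·BAB·DAA·BAB·DAA·DAA·BAB·DAA·DB·BAB·DAA·BAB·DAA·DAA·BAB·DAA·CA·BAB·BAB·DAA·BAB·DAA·CA·BAB·BAB·DB·BAB·DAA·BAB·DAA·DAA·BAB·DAA·CA·DAA·DAA·BAB·DAA·DB·BAB·DAA·BAB·DAA·DAA·BAB·DAA·DB·BAB·DAA·BAB·DAA·DAA·BAB·DAA·CA·BAB·BAB·DAA·BAB·DAA·CA·BAB·BAB·DB·BAB·DAA·BAB·DAA·DAA·BAB·DAA·CA·DAA·DAA·BAB·DAA·DB·BAB·DAA·BAB·DAA·DAA·BAB·DAA·DB·BAB·DAA·BAB·DAA·DAA·BAB·DAA·CA·BAB·BAB·DAA·BAB·DAA·CA·BAB·BAB·DB·BAB·DAA·BAB·DAA·DAA·BAB·DAA
    A ↦ BAB
    B ↦ DAA
    C ↦ DB
    D ↦ CA

A->BAB, B->DAA, C->DB, D->CA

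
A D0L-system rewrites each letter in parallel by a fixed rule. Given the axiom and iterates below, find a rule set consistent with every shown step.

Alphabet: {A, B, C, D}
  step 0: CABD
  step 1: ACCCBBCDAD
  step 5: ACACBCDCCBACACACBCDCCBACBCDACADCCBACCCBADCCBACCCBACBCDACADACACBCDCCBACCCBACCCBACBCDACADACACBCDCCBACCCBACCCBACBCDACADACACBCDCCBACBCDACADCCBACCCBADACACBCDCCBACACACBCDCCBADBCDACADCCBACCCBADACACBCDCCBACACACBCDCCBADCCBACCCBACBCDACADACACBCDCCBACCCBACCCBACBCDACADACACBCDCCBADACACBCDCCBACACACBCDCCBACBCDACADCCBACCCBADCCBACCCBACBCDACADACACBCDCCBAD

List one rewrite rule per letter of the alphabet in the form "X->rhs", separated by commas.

  step 0 ⇒ step 1: CABD ⇒ AC·CCB·BCD·AD
    A ↦ CCB
    B ↦ BCD
    C ↦ AC
    D ↦ AD

A->CCB, B->BCD, C->AC, D->AD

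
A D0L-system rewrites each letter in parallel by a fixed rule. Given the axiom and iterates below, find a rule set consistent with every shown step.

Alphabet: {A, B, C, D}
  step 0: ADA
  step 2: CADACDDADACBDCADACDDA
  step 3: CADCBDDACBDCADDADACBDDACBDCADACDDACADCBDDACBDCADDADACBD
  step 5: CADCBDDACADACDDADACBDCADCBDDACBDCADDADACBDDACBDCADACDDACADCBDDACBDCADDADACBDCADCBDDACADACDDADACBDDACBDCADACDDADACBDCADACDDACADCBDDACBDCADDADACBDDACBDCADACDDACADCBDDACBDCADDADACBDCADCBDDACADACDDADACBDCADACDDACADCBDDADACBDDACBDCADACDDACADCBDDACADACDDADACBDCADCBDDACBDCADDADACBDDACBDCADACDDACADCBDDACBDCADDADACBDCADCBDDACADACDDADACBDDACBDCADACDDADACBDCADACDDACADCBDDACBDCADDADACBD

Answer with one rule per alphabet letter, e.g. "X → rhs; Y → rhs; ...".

A->CBD, B->ACD, C->CAD, D->DA

  step 2 ⇒ step 3: CADACDDADACBDCADACDDA ⇒ CAD·CBD·DA·CBD·CAD·DA·DA·CBD·DA·CBD·CAD·ACD·DA·CAD·CBD·DA·CBD·CAD·DA·DA·CBD
    A ↦ CBD
    B ↦ ACD
    C ↦ CAD
    D ↦ DA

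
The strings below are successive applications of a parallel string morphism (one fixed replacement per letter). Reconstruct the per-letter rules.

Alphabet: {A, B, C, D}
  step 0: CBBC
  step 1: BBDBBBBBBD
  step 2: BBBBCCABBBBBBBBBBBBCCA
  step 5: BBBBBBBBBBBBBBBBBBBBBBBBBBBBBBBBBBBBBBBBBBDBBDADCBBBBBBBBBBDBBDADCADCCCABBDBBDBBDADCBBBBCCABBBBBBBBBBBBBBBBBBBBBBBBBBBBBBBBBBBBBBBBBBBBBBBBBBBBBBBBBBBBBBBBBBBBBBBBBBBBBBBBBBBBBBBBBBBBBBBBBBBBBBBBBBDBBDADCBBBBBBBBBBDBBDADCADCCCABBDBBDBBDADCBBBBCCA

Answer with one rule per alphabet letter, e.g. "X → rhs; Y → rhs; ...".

  step 1 ⇒ step 2: BBDBBBBBBD ⇒ BB·BB·CCA·BB·BB·BB·BB·BB·BB·CCA
    B ↦ BB
    D ↦ CCA
    A ↦ ADC  (constrained at step 2)
  step 0 ⇒ step 1: CBBC ⇒ BBD·BB·BB·BBD
    C ↦ BBD

A->ADC, B->BB, C->BBD, D->CCA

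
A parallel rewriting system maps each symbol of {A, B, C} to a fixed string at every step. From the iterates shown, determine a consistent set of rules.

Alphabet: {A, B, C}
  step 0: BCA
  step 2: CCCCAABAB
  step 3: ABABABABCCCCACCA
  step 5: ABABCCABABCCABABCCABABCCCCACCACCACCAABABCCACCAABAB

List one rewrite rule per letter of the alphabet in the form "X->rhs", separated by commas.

A->CC, B->A, C->AB

  step 2 ⇒ step 3: CCCCAABAB ⇒ AB·AB·AB·AB·CC·CC·A·CC·A
    A ↦ CC
    B ↦ A
    C ↦ AB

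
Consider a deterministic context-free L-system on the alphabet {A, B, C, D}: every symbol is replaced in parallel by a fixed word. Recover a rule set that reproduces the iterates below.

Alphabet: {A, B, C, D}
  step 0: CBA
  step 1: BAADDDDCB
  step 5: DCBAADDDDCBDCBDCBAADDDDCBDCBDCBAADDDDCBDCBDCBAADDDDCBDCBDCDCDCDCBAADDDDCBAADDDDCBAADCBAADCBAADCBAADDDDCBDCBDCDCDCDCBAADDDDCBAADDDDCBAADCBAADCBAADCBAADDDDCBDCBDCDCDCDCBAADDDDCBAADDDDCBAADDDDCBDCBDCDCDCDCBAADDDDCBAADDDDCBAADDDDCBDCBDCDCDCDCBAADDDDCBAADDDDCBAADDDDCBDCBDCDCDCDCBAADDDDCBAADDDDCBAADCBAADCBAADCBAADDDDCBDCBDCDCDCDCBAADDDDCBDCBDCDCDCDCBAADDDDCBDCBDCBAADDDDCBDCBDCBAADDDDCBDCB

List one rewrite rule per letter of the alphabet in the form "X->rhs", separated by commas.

A->DCB, B->DDD, C->BAA, D->DC

  step 0 ⇒ step 1: CBA ⇒ BAA·DDD·DCB
    A ↦ DCB
    B ↦ DDD
    C ↦ BAA
    D ↦ DC  (constrained at step 1)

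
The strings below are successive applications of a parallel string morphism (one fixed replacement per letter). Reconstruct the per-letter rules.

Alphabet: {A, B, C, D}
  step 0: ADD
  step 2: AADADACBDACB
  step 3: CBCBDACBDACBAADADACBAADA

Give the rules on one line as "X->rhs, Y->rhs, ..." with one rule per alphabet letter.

A->CB, B->DA, C->AA, D->DA

  step 2 ⇒ step 3: AADADACBDACB ⇒ CB·CB·DA·CB·DA·CB·AA·DA·DA·CB·AA·DA
    A ↦ CB
    B ↦ DA
    C ↦ AA
    D ↦ DA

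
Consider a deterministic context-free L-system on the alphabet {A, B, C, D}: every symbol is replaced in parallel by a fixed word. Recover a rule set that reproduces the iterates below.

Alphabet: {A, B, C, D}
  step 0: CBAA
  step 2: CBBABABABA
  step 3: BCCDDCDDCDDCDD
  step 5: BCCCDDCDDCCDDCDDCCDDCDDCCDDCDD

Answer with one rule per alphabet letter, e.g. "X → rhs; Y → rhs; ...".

A->DD, B->C, C->B, D->BA

  step 2 ⇒ step 3: CBBABABABA ⇒ B·C·C·DD·C·DD·C·DD·C·DD
    A ↦ DD
    B ↦ C
    C ↦ B
    D ↦ BA  (constrained at step 3)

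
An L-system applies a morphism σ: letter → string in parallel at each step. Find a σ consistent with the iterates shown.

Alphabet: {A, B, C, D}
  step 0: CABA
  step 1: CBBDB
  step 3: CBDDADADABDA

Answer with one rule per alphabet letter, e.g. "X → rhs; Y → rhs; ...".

  step 0 ⇒ step 1: CABA ⇒ CB·B·D·B
    A ↦ B
    B ↦ D
    C ↦ CB
    D ↦ DA  (constrained at step 1)

A->B, B->D, C->CB, D->DA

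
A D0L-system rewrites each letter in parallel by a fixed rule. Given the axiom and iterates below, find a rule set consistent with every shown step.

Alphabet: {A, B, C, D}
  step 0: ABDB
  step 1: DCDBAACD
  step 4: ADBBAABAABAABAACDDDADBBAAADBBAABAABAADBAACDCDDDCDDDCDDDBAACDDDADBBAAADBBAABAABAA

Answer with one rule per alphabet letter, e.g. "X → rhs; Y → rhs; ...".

  step 0 ⇒ step 1: ABDB ⇒ D·CD·BAA·CD
    A ↦ D
    B ↦ CD
    D ↦ BAA
    C ↦ ADB  (constrained at step 1)

A->D, B->CD, C->ADB, D->BAA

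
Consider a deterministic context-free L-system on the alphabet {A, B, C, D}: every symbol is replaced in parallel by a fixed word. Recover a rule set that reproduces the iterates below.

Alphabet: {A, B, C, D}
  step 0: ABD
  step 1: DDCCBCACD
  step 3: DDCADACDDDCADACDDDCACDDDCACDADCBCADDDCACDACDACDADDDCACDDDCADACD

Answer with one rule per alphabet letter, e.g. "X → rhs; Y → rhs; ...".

  step 0 ⇒ step 1: ABD ⇒ DDC·CBC·ACD
    A ↦ DDC
    B ↦ CBC
    D ↦ ACD
    C ↦ AD  (constrained at step 1)

A->DDC, B->CBC, C->AD, D->ACD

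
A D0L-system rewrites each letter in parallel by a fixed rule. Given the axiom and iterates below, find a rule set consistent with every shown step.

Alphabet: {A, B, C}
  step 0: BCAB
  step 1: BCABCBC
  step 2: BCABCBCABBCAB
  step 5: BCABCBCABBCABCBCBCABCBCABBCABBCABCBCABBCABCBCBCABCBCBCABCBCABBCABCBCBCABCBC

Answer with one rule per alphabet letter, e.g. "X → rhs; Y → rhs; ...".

  step 1 ⇒ step 2: BCABCBC ⇒ BC·AB·C·BC·AB·BC·AB
    A ↦ C
    B ↦ BC
    C ↦ AB

A->C, B->BC, C->AB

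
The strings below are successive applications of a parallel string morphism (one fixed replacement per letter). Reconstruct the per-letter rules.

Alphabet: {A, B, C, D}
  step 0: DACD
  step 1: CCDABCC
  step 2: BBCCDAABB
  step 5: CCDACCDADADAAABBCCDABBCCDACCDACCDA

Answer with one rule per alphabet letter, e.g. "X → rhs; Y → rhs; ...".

A->DA, B->A, C->B, D->CC

  step 1 ⇒ step 2: CCDABCC ⇒ B·B·CC·DA·A·B·B
    A ↦ DA
    B ↦ A
    C ↦ B
    D ↦ CC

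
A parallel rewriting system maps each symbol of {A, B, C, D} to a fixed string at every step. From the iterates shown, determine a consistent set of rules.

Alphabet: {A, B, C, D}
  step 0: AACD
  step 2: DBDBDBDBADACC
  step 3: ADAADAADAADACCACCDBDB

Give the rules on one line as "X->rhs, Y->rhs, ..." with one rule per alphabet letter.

  step 2 ⇒ step 3: DBDBDBDBADACC ⇒ A·DA·A·DA·A·DA·A·DA·CC·A·CC·DB·DB
    A ↦ CC
    B ↦ DA
    C ↦ DB
    D ↦ A

A->CC, B->DA, C->DB, D->A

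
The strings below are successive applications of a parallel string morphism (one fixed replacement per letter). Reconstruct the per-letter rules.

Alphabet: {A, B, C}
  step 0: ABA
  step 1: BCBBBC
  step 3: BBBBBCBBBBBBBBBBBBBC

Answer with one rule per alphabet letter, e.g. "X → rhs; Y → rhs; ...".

A->BC, B->BB, C->A

  step 0 ⇒ step 1: ABA ⇒ BC·BB·BC
    A ↦ BC
    B ↦ BB
    C ↦ A  (constrained at step 1)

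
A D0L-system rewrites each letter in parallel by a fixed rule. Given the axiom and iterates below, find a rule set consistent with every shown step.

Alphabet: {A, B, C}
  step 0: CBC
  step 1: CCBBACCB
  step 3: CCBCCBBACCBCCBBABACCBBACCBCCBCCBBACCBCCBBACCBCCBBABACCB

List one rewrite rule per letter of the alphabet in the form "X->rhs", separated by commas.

A->CCB, B->BA, C->CCB

  step 0 ⇒ step 1: CBC ⇒ CCB·BA·CCB
    B ↦ BA
    C ↦ CCB
    A ↦ CCB  (constrained at step 1)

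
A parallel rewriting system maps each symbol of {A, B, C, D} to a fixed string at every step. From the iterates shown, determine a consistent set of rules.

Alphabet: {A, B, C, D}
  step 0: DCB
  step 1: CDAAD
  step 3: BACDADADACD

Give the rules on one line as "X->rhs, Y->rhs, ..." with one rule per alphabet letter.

  step 0 ⇒ step 1: DCB ⇒ CD·A·AD
    B ↦ AD
    C ↦ A
    D ↦ CD
    A ↦ B  (constrained at step 1)

A->B, B->AD, C->A, D->CD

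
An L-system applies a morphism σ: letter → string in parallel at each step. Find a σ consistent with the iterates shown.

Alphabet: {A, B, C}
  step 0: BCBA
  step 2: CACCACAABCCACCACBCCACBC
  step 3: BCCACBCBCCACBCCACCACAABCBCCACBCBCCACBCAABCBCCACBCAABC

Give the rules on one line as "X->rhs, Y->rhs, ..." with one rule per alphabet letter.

A->CAC, B->AA, C->BC

  step 2 ⇒ step 3: CACCACAABCCACCACBCCACBC ⇒ BC·CAC·BC·BC·CAC·BC·CAC·CAC·AA·BC·BC·CAC·BC·BC·CAC·BC·AA·BC·BC·CAC·BC·AA·BC
    A ↦ CAC
    B ↦ AA
    C ↦ BC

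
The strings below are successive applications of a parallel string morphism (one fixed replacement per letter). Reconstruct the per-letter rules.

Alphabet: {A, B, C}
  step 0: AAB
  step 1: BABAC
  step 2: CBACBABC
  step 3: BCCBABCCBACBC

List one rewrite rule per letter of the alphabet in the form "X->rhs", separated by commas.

  step 2 ⇒ step 3: CBACBABC ⇒ BC·C·BA·BC·C·BA·C·BC
    A ↦ BA
    B ↦ C
    C ↦ BC

A->BA, B->C, C->BC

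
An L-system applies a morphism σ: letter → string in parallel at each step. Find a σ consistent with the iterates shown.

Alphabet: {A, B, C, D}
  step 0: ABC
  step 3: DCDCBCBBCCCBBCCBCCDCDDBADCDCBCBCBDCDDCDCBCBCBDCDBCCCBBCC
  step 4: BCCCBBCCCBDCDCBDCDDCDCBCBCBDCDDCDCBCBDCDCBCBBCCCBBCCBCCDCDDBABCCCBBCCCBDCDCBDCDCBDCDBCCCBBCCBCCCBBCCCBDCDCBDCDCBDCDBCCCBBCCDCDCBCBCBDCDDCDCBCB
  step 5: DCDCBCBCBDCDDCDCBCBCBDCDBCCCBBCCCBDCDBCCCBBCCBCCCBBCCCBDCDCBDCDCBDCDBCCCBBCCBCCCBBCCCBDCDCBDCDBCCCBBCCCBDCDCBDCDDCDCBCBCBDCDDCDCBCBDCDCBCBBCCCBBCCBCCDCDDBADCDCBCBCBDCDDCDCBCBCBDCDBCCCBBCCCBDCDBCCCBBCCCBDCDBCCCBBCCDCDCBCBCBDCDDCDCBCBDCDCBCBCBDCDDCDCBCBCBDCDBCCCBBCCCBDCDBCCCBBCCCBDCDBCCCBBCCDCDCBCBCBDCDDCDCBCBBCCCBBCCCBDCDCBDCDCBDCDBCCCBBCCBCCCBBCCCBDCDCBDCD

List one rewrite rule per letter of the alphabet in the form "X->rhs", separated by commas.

A->DBA, B->DCD, C->CB, D->BCC

  step 4 ⇒ step 5: BCCCBBCCCBDCDCBDCDDCDCBCBCBDCDDCDCBCBDCDCBCBBCCCBBCCBCCDCDDBABCCCBBCCCBDCDCBDCDCBDCDBCCCBBCCBCCCBBCCCBDCDCBDCDCBDCDBCCCBBCCDCDCBCBCBDCDDCDCBCB ⇒ DCD·CB·CB·CB·DCD·DCD·CB·CB·CB·DCD·BCC·CB·BCC·CB·DCD·BCC·CB·BCC·BCC·CB·BCC·CB·DCD·CB·DCD·CB·DCD·BCC·CB·BCC·BCC·CB·BCC·CB·DCD·CB·DCD·BCC·CB·BCC·CB·DCD·CB·DCD·DCD·CB·CB·CB·DCD·DCD·CB·CB·DCD·CB·CB·BCC·CB·BCC·BCC·DCD·DBA·DCD·CB·CB·CB·DCD·DCD·CB·CB·CB·DCD·BCC·CB·BCC·CB·DCD·BCC·CB·BCC·CB·DCD·BCC·CB·BCC·DCD·CB·CB·CB·DCD·DCD·CB·CB·DCD·CB·CB·CB·DCD·DCD·CB·CB·CB·DCD·BCC·CB·BCC·CB·DCD·BCC·CB·BCC·CB·DCD·BCC·CB·BCC·DCD·CB·CB·CB·DCD·DCD·CB·CB·BCC·CB·BCC·CB·DCD·CB·DCD·CB·DCD·BCC·CB·BCC·BCC·CB·BCC·CB·DCD·CB·DCD
    A ↦ DBA
    B ↦ DCD
    C ↦ CB
    D ↦ BCC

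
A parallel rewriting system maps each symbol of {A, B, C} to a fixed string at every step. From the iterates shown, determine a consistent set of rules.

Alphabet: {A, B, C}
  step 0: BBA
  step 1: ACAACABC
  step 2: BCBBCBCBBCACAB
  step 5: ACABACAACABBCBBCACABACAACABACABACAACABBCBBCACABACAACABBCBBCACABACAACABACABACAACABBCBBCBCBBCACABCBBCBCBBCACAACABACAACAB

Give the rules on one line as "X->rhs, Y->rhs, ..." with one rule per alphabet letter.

A->BC, B->ACA, C->B

  step 1 ⇒ step 2: ACAACABC ⇒ BC·B·BC·BC·B·BC·ACA·B
    A ↦ BC
    B ↦ ACA
    C ↦ B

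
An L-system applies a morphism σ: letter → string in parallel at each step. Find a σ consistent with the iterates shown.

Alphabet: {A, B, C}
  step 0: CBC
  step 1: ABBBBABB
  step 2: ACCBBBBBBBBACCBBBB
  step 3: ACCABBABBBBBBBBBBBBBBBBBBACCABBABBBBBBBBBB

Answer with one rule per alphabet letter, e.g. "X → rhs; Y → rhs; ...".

A->ACC, B->BB, C->ABB

  step 2 ⇒ step 3: ACCBBBBBBBBACCBBBB ⇒ ACC·ABB·ABB·BB·BB·BB·BB·BB·BB·BB·BB·ACC·ABB·ABB·BB·BB·BB·BB
    A ↦ ACC
    B ↦ BB
    C ↦ ABB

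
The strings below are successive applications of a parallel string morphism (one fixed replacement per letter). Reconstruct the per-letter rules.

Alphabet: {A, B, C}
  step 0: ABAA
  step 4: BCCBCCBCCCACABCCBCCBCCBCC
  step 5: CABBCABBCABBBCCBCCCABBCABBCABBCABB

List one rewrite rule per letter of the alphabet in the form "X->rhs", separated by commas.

  step 4 ⇒ step 5: BCCBCCBCCCACABCCBCCBCCBCC ⇒ CA·B·B·CA·B·B·CA·B·B·B·CC·B·CC·CA·B·B·CA·B·B·CA·B·B·CA·B·B
    A ↦ CC
    B ↦ CA
    C ↦ B

A->CC, B->CA, C->B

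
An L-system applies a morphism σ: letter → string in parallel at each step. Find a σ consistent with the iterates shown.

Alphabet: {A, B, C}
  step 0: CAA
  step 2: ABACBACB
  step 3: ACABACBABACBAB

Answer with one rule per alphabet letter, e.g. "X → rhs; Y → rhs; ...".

A->AC, B->AB, C->B

  step 2 ⇒ step 3: ABACBACB ⇒ AC·AB·AC·B·AB·AC·B·AB
    A ↦ AC
    B ↦ AB
    C ↦ B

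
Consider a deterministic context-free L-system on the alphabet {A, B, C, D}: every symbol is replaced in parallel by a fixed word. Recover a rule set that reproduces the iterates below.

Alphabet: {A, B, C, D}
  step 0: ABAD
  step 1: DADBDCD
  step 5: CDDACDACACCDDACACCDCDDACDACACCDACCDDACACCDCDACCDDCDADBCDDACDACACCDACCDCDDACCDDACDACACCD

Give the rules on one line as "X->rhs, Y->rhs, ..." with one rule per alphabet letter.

  step 0 ⇒ step 1: ABAD ⇒ D·ADB·D·CD
    A ↦ D
    B ↦ ADB
    D ↦ CD
    C ↦ AC  (constrained at step 1)

A->D, B->ADB, C->AC, D->CD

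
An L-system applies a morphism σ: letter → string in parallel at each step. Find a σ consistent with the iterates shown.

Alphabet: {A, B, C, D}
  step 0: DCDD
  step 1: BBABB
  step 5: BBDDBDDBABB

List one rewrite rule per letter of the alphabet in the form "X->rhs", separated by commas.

A->BBC, B->D, C->BA, D->B

  step 0 ⇒ step 1: DCDD ⇒ B·BA·B·B
    C ↦ BA
    D ↦ B
    A ↦ BBC  (constrained at step 1)
    B ↦ D  (constrained at step 1)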